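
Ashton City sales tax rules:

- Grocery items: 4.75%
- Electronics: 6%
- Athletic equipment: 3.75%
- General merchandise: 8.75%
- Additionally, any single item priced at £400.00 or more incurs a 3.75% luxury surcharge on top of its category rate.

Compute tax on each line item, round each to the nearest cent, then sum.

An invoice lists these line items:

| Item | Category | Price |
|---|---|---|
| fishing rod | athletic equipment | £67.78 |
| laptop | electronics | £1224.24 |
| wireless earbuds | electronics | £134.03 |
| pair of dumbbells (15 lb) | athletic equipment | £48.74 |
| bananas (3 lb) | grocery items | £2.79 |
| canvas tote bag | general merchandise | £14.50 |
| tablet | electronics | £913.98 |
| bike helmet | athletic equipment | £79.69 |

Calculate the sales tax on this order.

£225.27

Fishing rod £67.78: athletic equipment → 3.75% → £2.54
Laptop £1224.24: electronics → 6% + 3.75% surcharge = 9.75% → £119.36
Wireless earbuds £134.03: electronics → 6% → £8.04
Pair of dumbbells (15 lb) £48.74: athletic equipment → 3.75% → £1.83
Bananas (3 lb) £2.79: grocery items → 4.75% → £0.13
Canvas tote bag £14.50: general merchandise → 8.75% → £1.27
Tablet £913.98: electronics → 6% + 3.75% surcharge = 9.75% → £89.11
Bike helmet £79.69: athletic equipment → 3.75% → £2.99
Total tax = £2.54 + £119.36 + £8.04 + £1.83 + £0.13 + £1.27 + £89.11 + £2.99 = £225.27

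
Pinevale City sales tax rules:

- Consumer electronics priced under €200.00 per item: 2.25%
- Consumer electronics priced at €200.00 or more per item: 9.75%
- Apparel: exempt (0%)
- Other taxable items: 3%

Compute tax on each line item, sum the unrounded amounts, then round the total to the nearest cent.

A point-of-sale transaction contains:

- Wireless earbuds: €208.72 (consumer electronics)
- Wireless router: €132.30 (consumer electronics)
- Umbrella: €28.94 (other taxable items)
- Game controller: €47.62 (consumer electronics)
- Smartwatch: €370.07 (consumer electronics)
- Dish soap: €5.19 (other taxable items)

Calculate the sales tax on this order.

Wireless earbuds €208.72: consumer electronics, €200.00 or more → 9.75% → €20.3502
Wireless router €132.30: consumer electronics, under €200.00 → 2.25% → €2.97675
Umbrella €28.94: other taxable items → 3% → €0.8682
Game controller €47.62: consumer electronics, under €200.00 → 2.25% → €1.07145
Smartwatch €370.07: consumer electronics, €200.00 or more → 9.75% → €36.081825
Dish soap €5.19: other taxable items → 3% → €0.1557
Unrounded tax sum = €61.504125 → €61.50

€61.50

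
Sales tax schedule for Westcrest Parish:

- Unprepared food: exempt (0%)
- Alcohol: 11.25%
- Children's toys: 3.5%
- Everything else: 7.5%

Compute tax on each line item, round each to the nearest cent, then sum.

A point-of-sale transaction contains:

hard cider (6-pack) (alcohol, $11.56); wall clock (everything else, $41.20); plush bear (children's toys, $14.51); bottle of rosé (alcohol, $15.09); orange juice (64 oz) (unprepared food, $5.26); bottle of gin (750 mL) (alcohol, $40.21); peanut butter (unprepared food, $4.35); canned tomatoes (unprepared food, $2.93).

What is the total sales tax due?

Hard cider (6-pack) $11.56: alcohol → 11.25% → $1.30
Wall clock $41.20: everything else → 7.5% → $3.09
Plush bear $14.51: children's toys → 3.5% → $0.51
Bottle of rosé $15.09: alcohol → 11.25% → $1.70
Orange juice (64 oz) $5.26: unprepared food → 0% → $0.00
Bottle of gin (750 mL) $40.21: alcohol → 11.25% → $4.52
Peanut butter $4.35: unprepared food → 0% → $0.00
Canned tomatoes $2.93: unprepared food → 0% → $0.00
Total tax = $1.30 + $3.09 + $0.51 + $1.70 + $4.52 = $11.12

$11.12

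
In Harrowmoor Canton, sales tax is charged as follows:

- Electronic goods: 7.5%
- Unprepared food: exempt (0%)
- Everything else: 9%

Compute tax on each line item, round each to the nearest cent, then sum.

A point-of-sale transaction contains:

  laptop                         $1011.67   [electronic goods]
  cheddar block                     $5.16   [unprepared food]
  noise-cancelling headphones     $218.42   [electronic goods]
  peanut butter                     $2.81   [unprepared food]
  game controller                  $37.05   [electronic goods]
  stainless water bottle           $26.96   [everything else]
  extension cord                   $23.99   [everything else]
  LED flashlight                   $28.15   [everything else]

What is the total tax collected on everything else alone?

$7.12

Stainless water bottle $26.96: everything else → 9% → $2.43
Extension cord $23.99: everything else → 9% → $2.16
LED flashlight $28.15: everything else → 9% → $2.53
Tax on everything else = $2.43 + $2.16 + $2.53 = $7.12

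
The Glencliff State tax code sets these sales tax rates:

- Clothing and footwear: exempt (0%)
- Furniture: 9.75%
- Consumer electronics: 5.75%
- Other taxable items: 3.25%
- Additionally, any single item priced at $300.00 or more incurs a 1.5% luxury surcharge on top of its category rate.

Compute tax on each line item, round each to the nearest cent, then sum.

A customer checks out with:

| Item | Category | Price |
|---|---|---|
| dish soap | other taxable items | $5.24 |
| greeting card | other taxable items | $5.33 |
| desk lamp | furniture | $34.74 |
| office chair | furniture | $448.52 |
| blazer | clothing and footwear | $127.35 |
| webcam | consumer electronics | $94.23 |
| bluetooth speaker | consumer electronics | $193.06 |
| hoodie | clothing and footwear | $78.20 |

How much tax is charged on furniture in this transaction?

$53.85

Desk lamp $34.74: furniture → 9.75% → $3.39
Office chair $448.52: furniture → 9.75% + 1.5% surcharge = 11.25% → $50.46
Tax on furniture = $3.39 + $50.46 = $53.85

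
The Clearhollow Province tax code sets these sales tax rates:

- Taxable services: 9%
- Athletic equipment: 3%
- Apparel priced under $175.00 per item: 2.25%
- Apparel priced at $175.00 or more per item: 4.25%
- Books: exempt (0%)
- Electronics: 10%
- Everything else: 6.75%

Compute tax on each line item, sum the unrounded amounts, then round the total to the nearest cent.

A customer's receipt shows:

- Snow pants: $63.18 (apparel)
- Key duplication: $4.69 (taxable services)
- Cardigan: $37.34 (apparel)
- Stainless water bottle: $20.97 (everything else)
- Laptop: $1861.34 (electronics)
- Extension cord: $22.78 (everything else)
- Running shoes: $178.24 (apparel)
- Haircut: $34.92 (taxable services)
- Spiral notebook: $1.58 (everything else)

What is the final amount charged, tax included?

$2427.64

Snow pants $63.18: apparel, under $175.00 → 2.25% → $1.42155
Key duplication $4.69: taxable services → 9% → $0.4221
Cardigan $37.34: apparel, under $175.00 → 2.25% → $0.84015
Stainless water bottle $20.97: everything else → 6.75% → $1.415475
Laptop $1861.34: electronics → 10% → $186.134
Extension cord $22.78: everything else → 6.75% → $1.53765
Running shoes $178.24: apparel, $175.00 or more → 4.25% → $7.5752
Haircut $34.92: taxable services → 9% → $3.1428
Spiral notebook $1.58: everything else → 6.75% → $0.10665
Subtotal = $2225.04; unrounded tax = $202.595575 → $202.60; total due = $2427.64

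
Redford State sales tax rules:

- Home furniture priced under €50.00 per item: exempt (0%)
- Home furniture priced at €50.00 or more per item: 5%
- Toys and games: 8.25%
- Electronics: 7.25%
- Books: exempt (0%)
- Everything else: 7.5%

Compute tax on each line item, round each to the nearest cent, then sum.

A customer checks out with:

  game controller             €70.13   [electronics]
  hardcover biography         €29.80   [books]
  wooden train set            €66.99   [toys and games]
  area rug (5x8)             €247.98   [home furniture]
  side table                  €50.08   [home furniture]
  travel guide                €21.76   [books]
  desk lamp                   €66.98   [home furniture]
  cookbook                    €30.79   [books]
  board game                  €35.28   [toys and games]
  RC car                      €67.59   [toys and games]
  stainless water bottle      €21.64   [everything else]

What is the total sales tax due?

€38.97

Game controller €70.13: electronics → 7.25% → €5.08
Hardcover biography €29.80: books → 0% → €0.00
Wooden train set €66.99: toys and games → 8.25% → €5.53
Area rug (5x8) €247.98: home furniture, €50.00 or more → 5% → €12.40
Side table €50.08: home furniture, €50.00 or more → 5% → €2.50
Travel guide €21.76: books → 0% → €0.00
Desk lamp €66.98: home furniture, €50.00 or more → 5% → €3.35
Cookbook €30.79: books → 0% → €0.00
Board game €35.28: toys and games → 8.25% → €2.91
RC car €67.59: toys and games → 8.25% → €5.58
Stainless water bottle €21.64: everything else → 7.5% → €1.62
Total tax = €5.08 + €5.53 + €12.40 + €2.50 + €3.35 + €2.91 + €5.58 + €1.62 = €38.97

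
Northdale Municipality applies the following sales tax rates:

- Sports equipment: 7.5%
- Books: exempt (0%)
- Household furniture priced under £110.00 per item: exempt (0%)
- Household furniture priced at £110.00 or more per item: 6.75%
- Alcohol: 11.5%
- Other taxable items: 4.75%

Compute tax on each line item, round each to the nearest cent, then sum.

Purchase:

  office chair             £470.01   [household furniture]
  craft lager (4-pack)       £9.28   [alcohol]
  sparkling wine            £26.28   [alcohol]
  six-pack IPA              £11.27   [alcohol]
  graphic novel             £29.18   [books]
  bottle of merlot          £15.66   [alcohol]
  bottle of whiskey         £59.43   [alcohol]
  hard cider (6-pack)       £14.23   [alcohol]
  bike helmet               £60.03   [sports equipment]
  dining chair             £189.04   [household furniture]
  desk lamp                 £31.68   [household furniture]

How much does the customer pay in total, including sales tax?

£980.74

Office chair £470.01: household furniture, £110.00 or more → 6.75% → £31.73
Craft lager (4-pack) £9.28: alcohol → 11.5% → £1.07
Sparkling wine £26.28: alcohol → 11.5% → £3.02
Six-pack IPA £11.27: alcohol → 11.5% → £1.30
Graphic novel £29.18: books → 0% → £0.00
Bottle of merlot £15.66: alcohol → 11.5% → £1.80
Bottle of whiskey £59.43: alcohol → 11.5% → £6.83
Hard cider (6-pack) £14.23: alcohol → 11.5% → £1.64
Bike helmet £60.03: sports equipment → 7.5% → £4.50
Dining chair £189.04: household furniture, £110.00 or more → 6.75% → £12.76
Desk lamp £31.68: household furniture, under £110.00 → 0% → £0.00
Subtotal = £916.09; tax = £64.65; total due = £980.74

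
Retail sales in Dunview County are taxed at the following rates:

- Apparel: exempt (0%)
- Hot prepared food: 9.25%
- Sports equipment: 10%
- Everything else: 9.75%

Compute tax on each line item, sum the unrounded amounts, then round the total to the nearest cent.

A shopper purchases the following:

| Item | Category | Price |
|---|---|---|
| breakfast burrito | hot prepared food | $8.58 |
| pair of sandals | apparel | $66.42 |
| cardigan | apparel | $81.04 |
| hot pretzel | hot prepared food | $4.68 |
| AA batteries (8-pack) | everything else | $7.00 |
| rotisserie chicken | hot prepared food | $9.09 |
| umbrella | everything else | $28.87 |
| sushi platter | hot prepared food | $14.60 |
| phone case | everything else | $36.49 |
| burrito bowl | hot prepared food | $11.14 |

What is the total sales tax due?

Breakfast burrito $8.58: hot prepared food → 9.25% → $0.79365
Pair of sandals $66.42: apparel → 0% → $0.00
Cardigan $81.04: apparel → 0% → $0.00
Hot pretzel $4.68: hot prepared food → 9.25% → $0.4329
AA batteries (8-pack) $7.00: everything else → 9.75% → $0.6825
Rotisserie chicken $9.09: hot prepared food → 9.25% → $0.840825
Umbrella $28.87: everything else → 9.75% → $2.814825
Sushi platter $14.60: hot prepared food → 9.25% → $1.3505
Phone case $36.49: everything else → 9.75% → $3.557775
Burrito bowl $11.14: hot prepared food → 9.25% → $1.03045
Unrounded tax sum = $11.503425 → $11.50

$11.50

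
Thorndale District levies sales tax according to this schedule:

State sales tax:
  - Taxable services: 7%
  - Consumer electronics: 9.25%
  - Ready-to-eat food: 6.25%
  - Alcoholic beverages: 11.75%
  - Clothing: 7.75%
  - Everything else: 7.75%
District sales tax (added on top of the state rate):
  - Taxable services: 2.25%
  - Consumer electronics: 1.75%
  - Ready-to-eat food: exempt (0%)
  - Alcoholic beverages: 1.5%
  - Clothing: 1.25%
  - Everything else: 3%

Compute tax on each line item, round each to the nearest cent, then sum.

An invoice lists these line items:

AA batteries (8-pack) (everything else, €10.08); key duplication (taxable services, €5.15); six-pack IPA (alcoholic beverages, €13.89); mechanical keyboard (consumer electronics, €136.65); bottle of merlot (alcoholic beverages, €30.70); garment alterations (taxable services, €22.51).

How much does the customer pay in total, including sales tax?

AA batteries (8-pack) €10.08: everything else → 7.75% + 3% district = 10.75% → €1.08
Key duplication €5.15: taxable services → 7% + 2.25% district = 9.25% → €0.48
Six-pack IPA €13.89: alcoholic beverages → 11.75% + 1.5% district = 13.25% → €1.84
Mechanical keyboard €136.65: consumer electronics → 9.25% + 1.75% district = 11% → €15.03
Bottle of merlot €30.70: alcoholic beverages → 11.75% + 1.5% district = 13.25% → €4.07
Garment alterations €22.51: taxable services → 7% + 2.25% district = 9.25% → €2.08
Subtotal = €218.98; tax = €24.58; total due = €243.56

€243.56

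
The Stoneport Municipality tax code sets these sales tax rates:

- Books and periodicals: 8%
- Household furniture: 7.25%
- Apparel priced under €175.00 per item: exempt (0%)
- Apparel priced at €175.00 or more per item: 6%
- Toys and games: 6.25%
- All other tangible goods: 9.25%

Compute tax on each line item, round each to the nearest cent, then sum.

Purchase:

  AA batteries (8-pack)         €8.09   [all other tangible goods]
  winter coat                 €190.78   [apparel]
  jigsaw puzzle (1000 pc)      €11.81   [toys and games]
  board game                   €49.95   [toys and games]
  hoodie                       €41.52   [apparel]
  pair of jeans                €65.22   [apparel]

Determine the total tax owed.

AA batteries (8-pack) €8.09: all other tangible goods → 9.25% → €0.75
Winter coat €190.78: apparel, €175.00 or more → 6% → €11.45
Jigsaw puzzle (1000 pc) €11.81: toys and games → 6.25% → €0.74
Board game €49.95: toys and games → 6.25% → €3.12
Hoodie €41.52: apparel, under €175.00 → 0% → €0.00
Pair of jeans €65.22: apparel, under €175.00 → 0% → €0.00
Total tax = €0.75 + €11.45 + €0.74 + €3.12 = €16.06

€16.06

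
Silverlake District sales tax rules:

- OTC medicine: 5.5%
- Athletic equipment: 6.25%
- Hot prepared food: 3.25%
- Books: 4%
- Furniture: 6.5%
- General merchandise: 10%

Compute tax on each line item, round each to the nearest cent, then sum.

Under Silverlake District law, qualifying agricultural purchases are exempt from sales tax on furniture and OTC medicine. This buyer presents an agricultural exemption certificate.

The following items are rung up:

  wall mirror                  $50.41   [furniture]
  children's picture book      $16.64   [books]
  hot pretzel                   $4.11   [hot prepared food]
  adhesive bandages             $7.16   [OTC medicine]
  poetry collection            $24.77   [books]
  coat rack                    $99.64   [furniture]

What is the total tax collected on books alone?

$1.66

Children's picture book $16.64: books → 4% → $0.67
Poetry collection $24.77: books → 4% → $0.99
Tax on books = $0.67 + $0.99 = $1.66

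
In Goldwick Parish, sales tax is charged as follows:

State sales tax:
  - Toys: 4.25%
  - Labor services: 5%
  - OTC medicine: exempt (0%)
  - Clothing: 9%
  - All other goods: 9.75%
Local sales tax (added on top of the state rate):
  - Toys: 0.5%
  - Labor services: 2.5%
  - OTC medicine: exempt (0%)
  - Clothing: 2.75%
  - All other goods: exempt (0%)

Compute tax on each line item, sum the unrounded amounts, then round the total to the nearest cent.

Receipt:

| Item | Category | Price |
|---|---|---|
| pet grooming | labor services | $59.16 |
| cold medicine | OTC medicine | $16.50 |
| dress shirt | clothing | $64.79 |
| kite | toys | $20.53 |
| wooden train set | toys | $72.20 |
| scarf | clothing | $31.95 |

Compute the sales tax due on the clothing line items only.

Dress shirt $64.79: clothing → 9% + 2.75% local = 11.75% → $7.612825
Scarf $31.95: clothing → 9% + 2.75% local = 11.75% → $3.754125
Tax on clothing: unrounded sum = $11.36695 → $11.37

$11.37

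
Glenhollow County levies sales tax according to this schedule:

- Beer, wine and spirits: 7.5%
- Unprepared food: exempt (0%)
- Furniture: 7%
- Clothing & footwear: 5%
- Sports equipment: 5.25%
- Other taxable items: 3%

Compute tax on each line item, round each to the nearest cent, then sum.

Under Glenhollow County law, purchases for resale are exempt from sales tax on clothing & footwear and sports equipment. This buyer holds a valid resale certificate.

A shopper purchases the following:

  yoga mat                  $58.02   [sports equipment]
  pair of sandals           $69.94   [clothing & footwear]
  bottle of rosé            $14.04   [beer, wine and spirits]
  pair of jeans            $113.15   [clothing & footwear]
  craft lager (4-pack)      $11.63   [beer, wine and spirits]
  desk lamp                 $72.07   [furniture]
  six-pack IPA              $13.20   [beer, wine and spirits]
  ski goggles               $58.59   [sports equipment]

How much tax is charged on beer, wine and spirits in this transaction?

Bottle of rosé $14.04: beer, wine and spirits → 7.5% → $1.05
Craft lager (4-pack) $11.63: beer, wine and spirits → 7.5% → $0.87
Six-pack IPA $13.20: beer, wine and spirits → 7.5% → $0.99
Tax on beer, wine and spirits = $1.05 + $0.87 + $0.99 = $2.91

$2.91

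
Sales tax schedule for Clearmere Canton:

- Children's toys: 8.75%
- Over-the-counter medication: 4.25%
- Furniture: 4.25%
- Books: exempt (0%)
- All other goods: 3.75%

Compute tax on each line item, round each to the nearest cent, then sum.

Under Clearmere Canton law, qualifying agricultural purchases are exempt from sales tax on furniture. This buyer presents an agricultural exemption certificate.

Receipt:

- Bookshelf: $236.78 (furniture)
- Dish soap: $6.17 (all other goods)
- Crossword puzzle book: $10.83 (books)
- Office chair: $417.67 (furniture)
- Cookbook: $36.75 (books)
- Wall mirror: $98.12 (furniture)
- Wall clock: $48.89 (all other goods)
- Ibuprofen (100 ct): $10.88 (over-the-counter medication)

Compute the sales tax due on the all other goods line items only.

$2.06

Dish soap $6.17: all other goods → 3.75% → $0.23
Wall clock $48.89: all other goods → 3.75% → $1.83
Tax on all other goods = $0.23 + $1.83 = $2.06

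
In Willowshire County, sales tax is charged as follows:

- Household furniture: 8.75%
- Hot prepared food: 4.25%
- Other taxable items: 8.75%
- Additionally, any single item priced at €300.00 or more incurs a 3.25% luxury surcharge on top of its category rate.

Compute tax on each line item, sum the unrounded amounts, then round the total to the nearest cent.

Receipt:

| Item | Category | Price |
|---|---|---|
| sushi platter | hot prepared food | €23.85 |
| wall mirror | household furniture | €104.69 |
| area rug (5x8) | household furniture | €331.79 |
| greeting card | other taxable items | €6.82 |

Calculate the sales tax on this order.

€50.59

Sushi platter €23.85: hot prepared food → 4.25% → €1.013625
Wall mirror €104.69: household furniture → 8.75% → €9.160375
Area rug (5x8) €331.79: household furniture → 8.75% + 3.25% surcharge = 12% → €39.8148
Greeting card €6.82: other taxable items → 8.75% → €0.59675
Unrounded tax sum = €50.58555 → €50.59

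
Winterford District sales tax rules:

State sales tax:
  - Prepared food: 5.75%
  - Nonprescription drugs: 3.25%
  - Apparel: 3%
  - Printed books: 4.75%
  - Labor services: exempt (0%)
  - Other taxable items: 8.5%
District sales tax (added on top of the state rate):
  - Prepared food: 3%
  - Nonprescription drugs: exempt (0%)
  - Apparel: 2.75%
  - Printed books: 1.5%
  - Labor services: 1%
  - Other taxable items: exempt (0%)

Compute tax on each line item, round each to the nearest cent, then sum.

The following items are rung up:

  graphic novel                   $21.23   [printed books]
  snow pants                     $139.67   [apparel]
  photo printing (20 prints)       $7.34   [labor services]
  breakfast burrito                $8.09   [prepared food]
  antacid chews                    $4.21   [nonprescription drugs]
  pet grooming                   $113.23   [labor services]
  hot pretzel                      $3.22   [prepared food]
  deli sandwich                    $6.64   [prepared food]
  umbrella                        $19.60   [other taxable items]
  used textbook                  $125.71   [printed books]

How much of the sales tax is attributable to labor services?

$1.20

Photo printing (20 prints) $7.34: labor services → 0% + 1% district = 1% → $0.07
Pet grooming $113.23: labor services → 0% + 1% district = 1% → $1.13
Tax on labor services = $0.07 + $1.13 = $1.20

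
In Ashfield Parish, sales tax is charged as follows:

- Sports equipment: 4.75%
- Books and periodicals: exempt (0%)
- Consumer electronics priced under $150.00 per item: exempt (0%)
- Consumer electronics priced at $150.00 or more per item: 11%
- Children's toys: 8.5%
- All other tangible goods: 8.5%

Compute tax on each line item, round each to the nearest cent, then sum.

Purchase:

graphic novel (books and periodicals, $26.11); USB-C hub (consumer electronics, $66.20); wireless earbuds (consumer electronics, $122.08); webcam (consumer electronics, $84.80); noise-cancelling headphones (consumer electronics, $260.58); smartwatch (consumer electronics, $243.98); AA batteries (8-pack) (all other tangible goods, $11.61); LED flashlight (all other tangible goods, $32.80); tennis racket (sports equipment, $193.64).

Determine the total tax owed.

Graphic novel $26.11: books and periodicals → 0% → $0.00
USB-C hub $66.20: consumer electronics, under $150.00 → 0% → $0.00
Wireless earbuds $122.08: consumer electronics, under $150.00 → 0% → $0.00
Webcam $84.80: consumer electronics, under $150.00 → 0% → $0.00
Noise-cancelling headphones $260.58: consumer electronics, $150.00 or more → 11% → $28.66
Smartwatch $243.98: consumer electronics, $150.00 or more → 11% → $26.84
AA batteries (8-pack) $11.61: all other tangible goods → 8.5% → $0.99
LED flashlight $32.80: all other tangible goods → 8.5% → $2.79
Tennis racket $193.64: sports equipment → 4.75% → $9.20
Total tax = $28.66 + $26.84 + $0.99 + $2.79 + $9.20 = $68.48

$68.48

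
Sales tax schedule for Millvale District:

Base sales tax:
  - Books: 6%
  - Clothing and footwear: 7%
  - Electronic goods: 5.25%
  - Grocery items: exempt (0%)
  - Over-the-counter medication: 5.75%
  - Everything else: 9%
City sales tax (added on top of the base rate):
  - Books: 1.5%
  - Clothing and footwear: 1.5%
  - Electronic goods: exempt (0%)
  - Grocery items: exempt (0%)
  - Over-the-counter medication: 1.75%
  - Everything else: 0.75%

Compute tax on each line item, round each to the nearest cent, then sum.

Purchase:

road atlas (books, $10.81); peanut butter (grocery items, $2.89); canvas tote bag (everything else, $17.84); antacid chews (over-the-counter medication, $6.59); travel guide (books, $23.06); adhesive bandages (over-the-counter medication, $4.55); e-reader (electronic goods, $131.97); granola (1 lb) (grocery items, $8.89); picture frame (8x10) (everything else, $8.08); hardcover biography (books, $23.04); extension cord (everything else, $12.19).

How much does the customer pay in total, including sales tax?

$265.66

Road atlas $10.81: books → 6% + 1.5% city = 7.5% → $0.81
Peanut butter $2.89: grocery items → 0% + 0% city = 0% → $0.00
Canvas tote bag $17.84: everything else → 9% + 0.75% city = 9.75% → $1.74
Antacid chews $6.59: over-the-counter medication → 5.75% + 1.75% city = 7.5% → $0.49
Travel guide $23.06: books → 6% + 1.5% city = 7.5% → $1.73
Adhesive bandages $4.55: over-the-counter medication → 5.75% + 1.75% city = 7.5% → $0.34
E-reader $131.97: electronic goods → 5.25% + 0% city = 5.25% → $6.93
Granola (1 lb) $8.89: grocery items → 0% + 0% city = 0% → $0.00
Picture frame (8x10) $8.08: everything else → 9% + 0.75% city = 9.75% → $0.79
Hardcover biography $23.04: books → 6% + 1.5% city = 7.5% → $1.73
Extension cord $12.19: everything else → 9% + 0.75% city = 9.75% → $1.19
Subtotal = $249.91; tax = $15.75; total due = $265.66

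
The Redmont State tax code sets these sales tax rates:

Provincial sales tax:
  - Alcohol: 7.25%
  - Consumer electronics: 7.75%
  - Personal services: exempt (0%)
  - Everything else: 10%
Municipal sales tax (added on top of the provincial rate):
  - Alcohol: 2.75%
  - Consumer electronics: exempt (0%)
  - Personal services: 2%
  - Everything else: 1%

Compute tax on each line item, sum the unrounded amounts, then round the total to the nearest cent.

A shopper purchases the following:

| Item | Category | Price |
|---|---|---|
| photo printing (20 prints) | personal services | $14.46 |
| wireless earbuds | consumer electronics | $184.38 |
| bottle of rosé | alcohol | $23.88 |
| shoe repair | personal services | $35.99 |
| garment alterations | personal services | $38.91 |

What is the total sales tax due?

$18.46

Photo printing (20 prints) $14.46: personal services → 0% + 2% municipal = 2% → $0.2892
Wireless earbuds $184.38: consumer electronics → 7.75% + 0% municipal = 7.75% → $14.28945
Bottle of rosé $23.88: alcohol → 7.25% + 2.75% municipal = 10% → $2.388
Shoe repair $35.99: personal services → 0% + 2% municipal = 2% → $0.7198
Garment alterations $38.91: personal services → 0% + 2% municipal = 2% → $0.7782
Unrounded tax sum = $18.46465 → $18.46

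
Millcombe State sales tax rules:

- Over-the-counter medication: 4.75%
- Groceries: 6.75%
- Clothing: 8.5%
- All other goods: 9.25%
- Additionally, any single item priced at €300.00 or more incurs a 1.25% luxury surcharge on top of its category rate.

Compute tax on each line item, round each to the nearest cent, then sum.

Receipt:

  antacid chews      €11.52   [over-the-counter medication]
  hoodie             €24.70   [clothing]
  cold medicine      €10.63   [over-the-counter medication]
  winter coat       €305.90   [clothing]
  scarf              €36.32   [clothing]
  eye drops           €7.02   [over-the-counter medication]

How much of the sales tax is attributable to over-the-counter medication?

Antacid chews €11.52: over-the-counter medication → 4.75% → €0.55
Cold medicine €10.63: over-the-counter medication → 4.75% → €0.50
Eye drops €7.02: over-the-counter medication → 4.75% → €0.33
Tax on over-the-counter medication = €0.55 + €0.50 + €0.33 = €1.38

€1.38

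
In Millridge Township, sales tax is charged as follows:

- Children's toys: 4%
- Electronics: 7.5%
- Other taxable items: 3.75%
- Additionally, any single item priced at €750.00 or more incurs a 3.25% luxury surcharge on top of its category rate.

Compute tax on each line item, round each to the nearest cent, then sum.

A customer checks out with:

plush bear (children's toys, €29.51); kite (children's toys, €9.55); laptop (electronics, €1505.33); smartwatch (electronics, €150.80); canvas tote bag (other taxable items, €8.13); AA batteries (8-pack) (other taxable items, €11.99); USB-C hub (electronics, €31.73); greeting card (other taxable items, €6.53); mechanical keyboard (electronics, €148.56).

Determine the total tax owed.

€189.20

Plush bear €29.51: children's toys → 4% → €1.18
Kite €9.55: children's toys → 4% → €0.38
Laptop €1505.33: electronics → 7.5% + 3.25% surcharge = 10.75% → €161.82
Smartwatch €150.80: electronics → 7.5% → €11.31
Canvas tote bag €8.13: other taxable items → 3.75% → €0.30
AA batteries (8-pack) €11.99: other taxable items → 3.75% → €0.45
USB-C hub €31.73: electronics → 7.5% → €2.38
Greeting card €6.53: other taxable items → 3.75% → €0.24
Mechanical keyboard €148.56: electronics → 7.5% → €11.14
Total tax = €1.18 + €0.38 + €161.82 + €11.31 + €0.30 + €0.45 + €2.38 + €0.24 + €11.14 = €189.20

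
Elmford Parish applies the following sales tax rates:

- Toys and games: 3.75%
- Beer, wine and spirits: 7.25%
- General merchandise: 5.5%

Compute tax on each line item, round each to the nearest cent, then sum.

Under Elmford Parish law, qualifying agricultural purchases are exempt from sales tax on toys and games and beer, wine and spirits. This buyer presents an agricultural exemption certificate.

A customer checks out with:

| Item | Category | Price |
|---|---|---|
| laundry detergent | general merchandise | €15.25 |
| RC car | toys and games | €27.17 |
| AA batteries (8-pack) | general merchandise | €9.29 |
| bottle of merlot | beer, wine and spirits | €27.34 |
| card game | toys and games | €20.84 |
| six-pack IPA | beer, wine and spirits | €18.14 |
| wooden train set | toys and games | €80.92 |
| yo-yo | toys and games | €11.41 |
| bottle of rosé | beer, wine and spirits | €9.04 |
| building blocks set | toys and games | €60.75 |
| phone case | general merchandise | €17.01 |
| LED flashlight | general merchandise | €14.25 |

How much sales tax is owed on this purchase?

Laundry detergent €15.25: general merchandise → 5.5% → €0.84
RC car €27.17: toys and games, buyer-exempt → 0% → €0.00
AA batteries (8-pack) €9.29: general merchandise → 5.5% → €0.51
Bottle of merlot €27.34: beer, wine and spirits, buyer-exempt → 0% → €0.00
Card game €20.84: toys and games, buyer-exempt → 0% → €0.00
Six-pack IPA €18.14: beer, wine and spirits, buyer-exempt → 0% → €0.00
Wooden train set €80.92: toys and games, buyer-exempt → 0% → €0.00
Yo-yo €11.41: toys and games, buyer-exempt → 0% → €0.00
Bottle of rosé €9.04: beer, wine and spirits, buyer-exempt → 0% → €0.00
Building blocks set €60.75: toys and games, buyer-exempt → 0% → €0.00
Phone case €17.01: general merchandise → 5.5% → €0.94
LED flashlight €14.25: general merchandise → 5.5% → €0.78
Total tax = €0.84 + €0.51 + €0.94 + €0.78 = €3.07

€3.07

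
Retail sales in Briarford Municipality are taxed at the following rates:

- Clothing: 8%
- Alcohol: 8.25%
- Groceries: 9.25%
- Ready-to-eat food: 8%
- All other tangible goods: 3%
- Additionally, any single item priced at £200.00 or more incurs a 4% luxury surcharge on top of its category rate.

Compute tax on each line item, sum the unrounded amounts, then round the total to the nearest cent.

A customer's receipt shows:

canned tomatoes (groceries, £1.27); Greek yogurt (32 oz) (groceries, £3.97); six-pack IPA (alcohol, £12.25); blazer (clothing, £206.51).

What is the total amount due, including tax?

Canned tomatoes £1.27: groceries → 9.25% → £0.117475
Greek yogurt (32 oz) £3.97: groceries → 9.25% → £0.367225
Six-pack IPA £12.25: alcohol → 8.25% → £1.010625
Blazer £206.51: clothing → 8% + 4% surcharge = 12% → £24.7812
Subtotal = £224.00; unrounded tax = £26.276525 → £26.28; total due = £250.28

£250.28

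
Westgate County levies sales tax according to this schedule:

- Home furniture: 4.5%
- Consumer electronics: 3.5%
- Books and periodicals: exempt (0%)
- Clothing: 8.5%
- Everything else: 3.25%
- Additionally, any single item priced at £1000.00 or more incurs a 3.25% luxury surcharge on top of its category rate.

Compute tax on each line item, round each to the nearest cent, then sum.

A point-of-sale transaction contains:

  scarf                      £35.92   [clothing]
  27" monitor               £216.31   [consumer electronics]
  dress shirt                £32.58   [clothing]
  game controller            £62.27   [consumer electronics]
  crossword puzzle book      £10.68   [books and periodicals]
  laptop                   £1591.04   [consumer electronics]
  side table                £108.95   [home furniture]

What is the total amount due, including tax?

Scarf £35.92: clothing → 8.5% → £3.05
27" monitor £216.31: consumer electronics → 3.5% → £7.57
Dress shirt £32.58: clothing → 8.5% → £2.77
Game controller £62.27: consumer electronics → 3.5% → £2.18
Crossword puzzle book £10.68: books and periodicals → 0% → £0.00
Laptop £1591.04: consumer electronics → 3.5% + 3.25% surcharge = 6.75% → £107.40
Side table £108.95: home furniture → 4.5% → £4.90
Subtotal = £2057.75; tax = £127.87; total due = £2185.62

£2185.62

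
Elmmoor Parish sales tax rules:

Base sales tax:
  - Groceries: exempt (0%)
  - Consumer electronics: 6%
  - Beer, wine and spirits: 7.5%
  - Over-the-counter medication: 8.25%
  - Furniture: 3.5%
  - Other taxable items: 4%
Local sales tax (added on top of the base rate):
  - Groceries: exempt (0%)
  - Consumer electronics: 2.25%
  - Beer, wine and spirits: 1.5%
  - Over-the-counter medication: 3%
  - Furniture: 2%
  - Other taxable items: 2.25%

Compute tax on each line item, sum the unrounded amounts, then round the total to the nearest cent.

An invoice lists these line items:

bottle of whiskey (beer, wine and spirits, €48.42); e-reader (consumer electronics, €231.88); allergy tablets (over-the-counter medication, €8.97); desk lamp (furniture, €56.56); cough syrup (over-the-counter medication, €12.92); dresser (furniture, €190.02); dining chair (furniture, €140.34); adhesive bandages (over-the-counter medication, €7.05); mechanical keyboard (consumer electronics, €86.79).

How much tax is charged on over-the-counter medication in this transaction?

Allergy tablets €8.97: over-the-counter medication → 8.25% + 3% local = 11.25% → €1.009125
Cough syrup €12.92: over-the-counter medication → 8.25% + 3% local = 11.25% → €1.4535
Adhesive bandages €7.05: over-the-counter medication → 8.25% + 3% local = 11.25% → €0.793125
Tax on over-the-counter medication: unrounded sum = €3.25575 → €3.26

€3.26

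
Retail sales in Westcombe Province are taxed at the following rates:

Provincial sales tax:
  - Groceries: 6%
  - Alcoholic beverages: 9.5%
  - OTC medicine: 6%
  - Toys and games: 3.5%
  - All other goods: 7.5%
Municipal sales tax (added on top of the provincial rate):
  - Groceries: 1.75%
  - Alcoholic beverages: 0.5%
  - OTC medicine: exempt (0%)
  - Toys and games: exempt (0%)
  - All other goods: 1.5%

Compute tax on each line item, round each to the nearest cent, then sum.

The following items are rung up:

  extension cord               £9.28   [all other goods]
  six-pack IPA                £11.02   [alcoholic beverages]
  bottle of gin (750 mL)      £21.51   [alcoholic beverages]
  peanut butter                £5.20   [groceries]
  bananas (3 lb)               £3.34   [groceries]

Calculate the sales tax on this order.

£4.75

Extension cord £9.28: all other goods → 7.5% + 1.5% municipal = 9% → £0.84
Six-pack IPA £11.02: alcoholic beverages → 9.5% + 0.5% municipal = 10% → £1.10
Bottle of gin (750 mL) £21.51: alcoholic beverages → 9.5% + 0.5% municipal = 10% → £2.15
Peanut butter £5.20: groceries → 6% + 1.75% municipal = 7.75% → £0.40
Bananas (3 lb) £3.34: groceries → 6% + 1.75% municipal = 7.75% → £0.26
Total tax = £0.84 + £1.10 + £2.15 + £0.40 + £0.26 = £4.75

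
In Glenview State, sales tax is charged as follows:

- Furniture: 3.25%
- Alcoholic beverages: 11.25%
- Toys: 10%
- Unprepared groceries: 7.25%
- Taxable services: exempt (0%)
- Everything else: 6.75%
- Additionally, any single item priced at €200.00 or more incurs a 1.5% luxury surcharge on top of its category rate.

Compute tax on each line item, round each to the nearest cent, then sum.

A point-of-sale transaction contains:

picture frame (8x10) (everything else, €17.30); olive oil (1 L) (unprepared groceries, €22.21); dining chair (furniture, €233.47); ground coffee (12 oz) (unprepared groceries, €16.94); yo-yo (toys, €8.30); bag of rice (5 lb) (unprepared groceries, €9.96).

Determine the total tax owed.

€16.65

Picture frame (8x10) €17.30: everything else → 6.75% → €1.17
Olive oil (1 L) €22.21: unprepared groceries → 7.25% → €1.61
Dining chair €233.47: furniture → 3.25% + 1.5% surcharge = 4.75% → €11.09
Ground coffee (12 oz) €16.94: unprepared groceries → 7.25% → €1.23
Yo-yo €8.30: toys → 10% → €0.83
Bag of rice (5 lb) €9.96: unprepared groceries → 7.25% → €0.72
Total tax = €1.17 + €1.61 + €11.09 + €1.23 + €0.83 + €0.72 = €16.65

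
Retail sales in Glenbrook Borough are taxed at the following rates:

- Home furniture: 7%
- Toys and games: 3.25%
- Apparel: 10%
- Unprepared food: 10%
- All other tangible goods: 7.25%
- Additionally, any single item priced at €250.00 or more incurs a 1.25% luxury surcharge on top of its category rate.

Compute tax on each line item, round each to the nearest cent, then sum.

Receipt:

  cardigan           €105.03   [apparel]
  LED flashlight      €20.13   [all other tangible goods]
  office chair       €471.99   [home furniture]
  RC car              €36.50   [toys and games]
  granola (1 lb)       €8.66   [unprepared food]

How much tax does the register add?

€52.96

Cardigan €105.03: apparel → 10% → €10.50
LED flashlight €20.13: all other tangible goods → 7.25% → €1.46
Office chair €471.99: home furniture → 7% + 1.25% surcharge = 8.25% → €38.94
RC car €36.50: toys and games → 3.25% → €1.19
Granola (1 lb) €8.66: unprepared food → 10% → €0.87
Total tax = €10.50 + €1.46 + €38.94 + €1.19 + €0.87 = €52.96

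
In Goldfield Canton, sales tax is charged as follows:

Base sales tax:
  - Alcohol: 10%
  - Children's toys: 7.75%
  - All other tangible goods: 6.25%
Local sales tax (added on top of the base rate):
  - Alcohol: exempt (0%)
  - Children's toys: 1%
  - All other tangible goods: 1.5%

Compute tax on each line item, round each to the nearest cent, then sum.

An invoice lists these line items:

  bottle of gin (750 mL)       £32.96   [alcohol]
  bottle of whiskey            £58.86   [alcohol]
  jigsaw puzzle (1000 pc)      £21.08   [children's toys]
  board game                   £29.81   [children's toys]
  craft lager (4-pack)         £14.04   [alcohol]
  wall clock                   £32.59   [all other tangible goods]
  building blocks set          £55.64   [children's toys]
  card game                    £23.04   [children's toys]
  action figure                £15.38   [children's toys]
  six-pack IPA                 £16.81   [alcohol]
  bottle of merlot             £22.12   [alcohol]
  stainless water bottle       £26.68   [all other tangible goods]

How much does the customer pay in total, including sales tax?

Bottle of gin (750 mL) £32.96: alcohol → 10% + 0% local = 10% → £3.30
Bottle of whiskey £58.86: alcohol → 10% + 0% local = 10% → £5.89
Jigsaw puzzle (1000 pc) £21.08: children's toys → 7.75% + 1% local = 8.75% → £1.84
Board game £29.81: children's toys → 7.75% + 1% local = 8.75% → £2.61
Craft lager (4-pack) £14.04: alcohol → 10% + 0% local = 10% → £1.40
Wall clock £32.59: all other tangible goods → 6.25% + 1.5% local = 7.75% → £2.53
Building blocks set £55.64: children's toys → 7.75% + 1% local = 8.75% → £4.87
Card game £23.04: children's toys → 7.75% + 1% local = 8.75% → £2.02
Action figure £15.38: children's toys → 7.75% + 1% local = 8.75% → £1.35
Six-pack IPA £16.81: alcohol → 10% + 0% local = 10% → £1.68
Bottle of merlot £22.12: alcohol → 10% + 0% local = 10% → £2.21
Stainless water bottle £26.68: all other tangible goods → 6.25% + 1.5% local = 7.75% → £2.07
Subtotal = £349.01; tax = £31.77; total due = £380.78

£380.78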